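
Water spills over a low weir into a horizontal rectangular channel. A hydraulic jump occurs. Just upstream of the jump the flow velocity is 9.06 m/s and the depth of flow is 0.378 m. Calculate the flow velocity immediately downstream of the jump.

Fr₁ = V₁/√(g·y₁) = 9.06/√(9.81×0.378) = 4.70.
By Bélanger, y₂/y₁ = ½[√(1 + 8Fr₁²) − 1] = ½[√178.1 − 1] = 6.17.
y₂ = 6.17 × 0.378 = 2.33 m.
q = V₁·y₁ = 9.06 × 0.378 = 3.42 m²/s.
V₂ = q/y₂ = 3.42/2.33 = 1.47 m/s.

V₂ = 1.47 m/s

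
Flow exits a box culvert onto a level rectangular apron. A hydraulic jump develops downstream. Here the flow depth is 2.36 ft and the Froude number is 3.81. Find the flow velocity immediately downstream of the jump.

Fr₁ = 3.81 (given).
Bélanger equation: y₂/y₁ = ½[√(1 + 8Fr₁²) − 1] = ½[√117.1 − 1] = 4.91.
y₂ = 4.91 × 2.36 = 11.6 ft.
V₁ = Fr₁·√(g·y₁) = 3.81×√(32.2×2.36) = 33.2 ft/s; q = V₁·y₁ = 78.4 ft²/s.
V₂ = q/y₂ = 78.4/11.6 = 6.76 ft/s.

V₂ = 6.76 ft/s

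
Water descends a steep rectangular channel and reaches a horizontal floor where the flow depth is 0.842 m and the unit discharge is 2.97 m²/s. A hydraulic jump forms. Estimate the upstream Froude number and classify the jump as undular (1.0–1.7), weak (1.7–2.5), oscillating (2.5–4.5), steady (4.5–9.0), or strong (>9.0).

Fr₁ = 1.23; undular jump

V₁ = q/y₁ = 2.97/0.842 = 3.53 m/s. Fr₁ = V₁/√(g·y₁) = 3.53/√(9.81×0.842) = 1.23.
Fr₁ = 1.23 lies in the undular range.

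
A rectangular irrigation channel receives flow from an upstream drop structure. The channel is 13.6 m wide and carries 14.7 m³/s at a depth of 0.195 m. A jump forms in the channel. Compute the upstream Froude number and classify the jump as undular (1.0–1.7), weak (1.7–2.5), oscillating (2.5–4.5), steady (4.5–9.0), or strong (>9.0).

q = Q/b = 14.7/13.6 = 1.08 m²/s; V₁ = q/y₁ = 5.54 m/s. Fr₁ = V₁/√(g·y₁) = 4.01.
Fr₁ = 4.01 lies in the oscillating range.

Fr₁ = 4.01; oscillating jump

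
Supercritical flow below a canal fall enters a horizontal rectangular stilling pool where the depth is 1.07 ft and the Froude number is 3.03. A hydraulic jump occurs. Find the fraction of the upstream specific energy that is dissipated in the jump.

Fr₁ = 3.03 (given).
Conjugate-depth relation: y₂/y₁ = ½[√(1 + 8Fr₁²) − 1] = ½[√74.45 − 1] = 3.81.
y₂ = 3.81 × 1.07 = 4.08 ft.
E₁ = y₁(1 + Fr₁²/2) = 1.07×(1 + 3.03²/2) = 5.98 ft. ΔE = (y₂ − y₁)³/(4y₁y₂) = 1.56 ft. ΔE/E₁ = 1.56/5.98 = 0.261.

ΔE/E₁ = 0.261 (26.1%)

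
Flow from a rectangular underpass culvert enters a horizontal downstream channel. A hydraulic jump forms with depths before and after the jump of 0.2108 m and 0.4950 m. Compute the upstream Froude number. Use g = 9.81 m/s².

For a rectangular channel the momentum equation gives q² = ½·g·y₁·y₂·(y₁ + y₂) = ½×9.81×0.2108×0.4950×0.7058 = 0.3612.
q = √0.3612 = 0.6010 m²/s.
V₁ = q/y₁ = 2.851 m/s; Fr₁ = V₁/√(g·y₁) = 1.983.

Fr₁ = 1.983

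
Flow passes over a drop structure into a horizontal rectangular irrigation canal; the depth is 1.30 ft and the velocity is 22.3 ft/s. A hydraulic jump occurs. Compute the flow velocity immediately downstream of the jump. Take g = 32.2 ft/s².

V₂ = 5.07 ft/s

Fr₁ = V₁/√(g·y₁) = 22.3/√(32.2×1.30) = 3.45.
By Bélanger, y₂/y₁ = ½[√(1 + 8Fr₁²) − 1] = ½[√96.04 − 1] = 4.40.
y₂ = 4.40 × 1.30 = 5.72 ft.
q = V₁·y₁ = 22.3 × 1.30 = 29.0 ft²/s.
V₂ = q/y₂ = 29.0/5.72 = 5.07 ft/s.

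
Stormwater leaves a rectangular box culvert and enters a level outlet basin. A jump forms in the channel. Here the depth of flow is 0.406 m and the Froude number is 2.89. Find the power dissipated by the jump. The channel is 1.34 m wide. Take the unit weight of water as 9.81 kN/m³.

Fr₁ = 2.89 (given).
Bélanger equation: y₂/y₁ = ½[√(1 + 8Fr₁²) − 1] = ½[√67.82 − 1] = 3.62.
y₂ = 3.62 × 0.406 = 1.47 m.
V₁ = Fr₁·√(g·y₁) = 2.89×√(9.81×0.406) = 5.77 m/s; q = V₁·y₁ = 2.34 m²/s. V₂ = q/y₂ = 2.34/1.47 = 1.59 m/s. E₁ = y₁ + V₁²/2g = 2.10 m; E₂ = y₂ + V₂²/2g = 1.60 m. ΔE = E₁ − E₂ = 0.503 m.
Q = q·b = 2.34 × 1.34 = 3.14 m³/s. P = γ·Q·ΔE = 9.81 × 3.14 × 0.503 = 15.5 kW.

P = 15.5 kW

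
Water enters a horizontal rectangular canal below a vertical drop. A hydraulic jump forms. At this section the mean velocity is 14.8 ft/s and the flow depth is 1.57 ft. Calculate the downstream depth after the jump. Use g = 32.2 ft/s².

y₂ = 3.90 ft

Fr₁ = V₁/√(g·y₁) = 14.8/√(32.2×1.57) = 2.08.
Bélanger equation: y₂/y₁ = ½[√(1 + 8Fr₁²) − 1] = ½[√35.66 − 1] = 2.49.
y₂ = 2.49 × 1.57 = 3.90 ft.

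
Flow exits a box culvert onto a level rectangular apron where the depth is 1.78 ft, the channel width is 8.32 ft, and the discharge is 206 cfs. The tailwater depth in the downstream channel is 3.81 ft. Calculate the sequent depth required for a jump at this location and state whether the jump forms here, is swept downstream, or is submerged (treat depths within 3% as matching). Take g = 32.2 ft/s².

q = Q/b = 206/8.32 = 24.8 ft²/s; V₁ = q/y₁ = 13.9 ft/s. Fr₁ = V₁/√(g·y₁) = 1.84.
From the momentum equation for a rectangular channel, y₂/y₁ = ½[√(1 + 8Fr₁²) − 1] = ½[√28.01 − 1] = 2.15.
y₂ = 2.15 × 1.78 = 3.82 ft.
Tailwater y_tw = 3.81 ft: y_tw ≈ y₂, so the jump forms here.

y₂ = 3.82 ft; the jump forms here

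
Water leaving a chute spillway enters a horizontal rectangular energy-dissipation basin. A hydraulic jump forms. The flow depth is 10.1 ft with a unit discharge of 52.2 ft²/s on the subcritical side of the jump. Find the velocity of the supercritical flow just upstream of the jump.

V₂ = q/y₂ = 52.2/10.1 = 5.17 ft/s; Fr₂ = V₂/√(g·y₂) = 0.287.
Applying the sequent-depth relation in reverse, y₁/y₂ = ½[√(1 + 8Fr₂²) − 1] = ½[√1.657 − 1] = 0.144.
y₁ = 0.144 × 10.1 = 1.45 ft.
V₁ = q/y₁ = 52.2/1.45 = 36.0 ft/s.

V₁ = 36.0 ft/s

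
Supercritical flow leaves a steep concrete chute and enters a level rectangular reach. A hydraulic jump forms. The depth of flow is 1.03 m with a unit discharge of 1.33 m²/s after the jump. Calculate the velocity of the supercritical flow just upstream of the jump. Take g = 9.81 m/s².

V₂ = q/y₂ = 1.33/1.03 = 1.29 m/s; Fr₂ = V₂/√(g·y₂) = 0.406.
From the momentum equation (using Fr₂), y₁/y₂ = ½[√(1 + 8Fr₂²) − 1] = ½[√2.320 − 1] = 0.262.
y₁ = 0.262 × 1.03 = 0.269 m.
V₁ = q/y₁ = 1.33/0.269 = 4.94 m/s.

V₁ = 4.94 m/s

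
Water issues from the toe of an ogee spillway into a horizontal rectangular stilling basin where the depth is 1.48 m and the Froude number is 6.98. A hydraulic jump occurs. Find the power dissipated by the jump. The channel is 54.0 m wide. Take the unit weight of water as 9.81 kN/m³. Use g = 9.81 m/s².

Fr₁ = 6.98 (given).
Sequent-depth ratio: y₂/y₁ = ½[√(1 + 8Fr₁²) − 1] = ½[√390.8 − 1] = 9.38.
y₂ = 9.38 × 1.48 = 13.9 m.
Head loss: ΔE = (y₂ − y₁)³/(4y₁y₂) = (13.9 − 1.48)³/(4×1.48×13.9) = 1910/82.2 = 23.2 m.
V₁ = Fr₁·√(g·y₁) = 6.98×√(9.81×1.48) = 26.6 m/s; q = V₁·y₁ = 39.4 m²/s. Q = q·b = 39.4 × 54.0 = 2126 m³/s. P = γ·Q·ΔE = 9.81 × 2126 × 23.2 = 484505 kW.

P = 484505 kW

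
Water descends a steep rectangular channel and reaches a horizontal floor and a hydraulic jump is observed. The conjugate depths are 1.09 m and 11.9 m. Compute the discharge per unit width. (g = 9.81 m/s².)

q = 28.7 m²/s

For a rectangular channel the momentum equation gives q² = ½·g·y₁·y₂·(y₁ + y₂) = ½×9.81×1.09×11.9×13.0 = 826.
q = √826 = 28.7 m²/s.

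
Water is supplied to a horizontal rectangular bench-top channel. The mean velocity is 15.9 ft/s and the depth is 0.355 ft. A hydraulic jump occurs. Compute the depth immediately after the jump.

Fr₁ = V₁/√(g·y₁) = 15.9/√(32.2×0.355) = 4.70.
From the momentum equation for a rectangular channel, y₂/y₁ = ½[√(1 + 8Fr₁²) − 1] = ½[√177.9 − 1] = 6.17.
y₂ = 6.17 × 0.355 = 2.19 ft.

y₂ = 2.19 ft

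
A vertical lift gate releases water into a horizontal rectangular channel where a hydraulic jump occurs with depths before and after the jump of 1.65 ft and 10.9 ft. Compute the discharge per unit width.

For a rectangular channel the momentum equation gives q² = ½·g·y₁·y₂·(y₁ + y₂) = ½×32.2×1.65×10.9×12.6 = 3634.
q = √3634 = 60.3 ft²/s.

q = 60.3 ft²/s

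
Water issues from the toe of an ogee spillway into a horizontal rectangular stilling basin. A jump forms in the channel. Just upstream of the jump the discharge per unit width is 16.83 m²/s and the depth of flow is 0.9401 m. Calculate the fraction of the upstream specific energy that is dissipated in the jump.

ΔE/E₁ = 0.557 (55.7%)

V₁ = q/y₁ = 16.83/0.9401 = 17.90 m/s. Fr₁ = V₁/√(g·y₁) = 17.90/√(9.81×0.9401) = 5.895.
By Bélanger, y₂/y₁ = ½[√(1 + 8Fr₁²) − 1] = ½[√279.01 − 1] = 7.852.
y₂ = 7.852 × 0.9401 = 7.382 m.
E₁ = y₁ + V₁²/2g = 17.28 m. ΔE = (y₂ − y₁)³/(4y₁y₂) = 9.629 m. ΔE/E₁ = 9.629/17.28 = 0.557.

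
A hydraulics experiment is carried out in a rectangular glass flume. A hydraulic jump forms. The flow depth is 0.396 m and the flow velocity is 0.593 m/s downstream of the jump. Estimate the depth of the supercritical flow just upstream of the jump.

Fr₂ = V₂/√(g·y₂) = 0.593/√(9.81×0.396) = 0.301.
Applying the sequent-depth relation in reverse, y₁/y₂ = ½[√(1 + 8Fr₂²) − 1] = ½[√1.724 − 1] = 0.157.
y₁ = 0.157 × 0.396 = 0.0620 m.

y₁ = 0.0620 m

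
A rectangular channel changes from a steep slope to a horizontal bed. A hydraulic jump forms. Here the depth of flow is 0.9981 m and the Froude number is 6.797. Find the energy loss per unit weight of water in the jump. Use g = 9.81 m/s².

ΔE = 14.67 m

Fr₁ = 6.797 (given).
From the momentum equation for a rectangular channel, y₂/y₁ = ½[√(1 + 8Fr₁²) − 1] = ½[√370.59 − 1] = 9.125.
y₂ = 9.125 × 0.9981 = 9.108 m.
V₁ = Fr₁·√(g·y₁) = 6.797×√(9.81×0.9981) = 21.27 m/s; q = V₁·y₁ = 21.23 m²/s. V₂ = q/y₂ = 21.23/9.108 = 2.331 m/s. E₁ = y₁ + V₁²/2g = 24.05 m; E₂ = y₂ + V₂²/2g = 9.385 m. ΔE = E₁ − E₂ = 14.67 m.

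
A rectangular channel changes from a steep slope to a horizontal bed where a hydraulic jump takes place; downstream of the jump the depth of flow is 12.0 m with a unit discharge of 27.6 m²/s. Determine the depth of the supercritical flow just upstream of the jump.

V₂ = q/y₂ = 27.6/12.0 = 2.30 m/s; Fr₂ = V₂/√(g·y₂) = 0.212.
The Bélanger relation is symmetric: y₁/y₂ = ½[√(1 + 8Fr₂²) − 1] = ½[√1.359 − 1] = 0.0830.
y₁ = 0.0830 × 12.0 = 0.996 m.

y₁ = 0.996 m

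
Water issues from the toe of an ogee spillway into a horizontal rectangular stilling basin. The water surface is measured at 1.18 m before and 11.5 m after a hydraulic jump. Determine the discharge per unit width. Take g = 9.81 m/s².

q = 29.1 m²/s

For a rectangular channel the momentum equation gives q² = ½·g·y₁·y₂·(y₁ + y₂) = ½×9.81×1.18×11.5×12.7 = 844.
q = √844 = 29.1 m²/s.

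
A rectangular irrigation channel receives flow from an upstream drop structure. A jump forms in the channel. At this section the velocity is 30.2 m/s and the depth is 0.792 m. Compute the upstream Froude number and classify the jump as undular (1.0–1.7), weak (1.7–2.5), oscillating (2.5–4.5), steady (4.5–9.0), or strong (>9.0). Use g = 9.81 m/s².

Fr₁ = V₁/√(g·y₁) = 30.2/√(9.81×0.792) = 10.8.
Fr₁ = 10.8 lies in the strong range.

Fr₁ = 10.8; strong jump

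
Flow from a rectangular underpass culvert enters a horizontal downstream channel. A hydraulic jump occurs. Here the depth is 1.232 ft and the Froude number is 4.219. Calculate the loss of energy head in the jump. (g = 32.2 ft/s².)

Fr₁ = 4.219 (given).
Bélanger equation: y₂/y₁ = ½[√(1 + 8Fr₁²) − 1] = ½[√143.40 − 1] = 5.487.
y₂ = 5.487 × 1.232 = 6.761 ft.
Head loss: ΔE = (y₂ − y₁)³/(4y₁y₂) = (6.761 − 1.232)³/(4×1.232×6.761) = 169.0/33.32 = 5.072 ft.

ΔE = 5.072 ft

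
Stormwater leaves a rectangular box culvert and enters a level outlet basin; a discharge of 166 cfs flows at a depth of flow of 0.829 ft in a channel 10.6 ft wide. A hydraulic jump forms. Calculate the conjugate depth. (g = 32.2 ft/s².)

q = Q/b = 166/10.6 = 15.7 ft²/s; V₁ = q/y₁ = 18.9 ft/s. Fr₁ = V₁/√(g·y₁) = 3.66.
By Bélanger, y₂/y₁ = ½[√(1 + 8Fr₁²) − 1] = ½[√107.9 − 1] = 4.69.
y₂ = 4.69 × 0.829 = 3.89 ft.

y₂ = 3.89 ft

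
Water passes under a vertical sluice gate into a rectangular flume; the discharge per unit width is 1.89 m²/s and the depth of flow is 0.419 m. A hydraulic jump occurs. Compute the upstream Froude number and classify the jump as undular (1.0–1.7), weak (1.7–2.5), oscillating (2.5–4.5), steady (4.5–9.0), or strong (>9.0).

V₁ = q/y₁ = 1.89/0.419 = 4.51 m/s. Fr₁ = V₁/√(g·y₁) = 4.51/√(9.81×0.419) = 2.22.
Fr₁ = 2.22 lies in the weak range.

Fr₁ = 2.22; weak jump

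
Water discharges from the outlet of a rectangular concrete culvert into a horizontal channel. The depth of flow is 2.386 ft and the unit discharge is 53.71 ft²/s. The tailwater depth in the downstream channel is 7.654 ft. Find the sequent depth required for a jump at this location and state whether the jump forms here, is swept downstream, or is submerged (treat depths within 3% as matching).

y₂ = 7.555 ft; the jump forms here

V₁ = q/y₁ = 53.71/2.386 = 22.51 ft/s. Fr₁ = V₁/√(g·y₁) = 22.51/√(32.2×2.386) = 2.568.
Conjugate-depth relation: y₂/y₁ = ½[√(1 + 8Fr₁²) − 1] = ½[√53.763 − 1] = 3.166.
y₂ = 3.166 × 2.386 = 7.555 ft.
Tailwater y_tw = 7.654 ft: y_tw ≈ y₂, so the jump forms here.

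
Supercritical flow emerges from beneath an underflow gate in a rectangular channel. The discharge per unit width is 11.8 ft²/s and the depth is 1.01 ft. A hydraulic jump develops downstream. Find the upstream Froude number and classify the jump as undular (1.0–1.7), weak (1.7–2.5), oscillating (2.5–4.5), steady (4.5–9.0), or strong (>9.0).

Fr₁ = 2.05; weak jump

V₁ = q/y₁ = 11.8/1.01 = 11.7 ft/s. Fr₁ = V₁/√(g·y₁) = 11.7/√(32.2×1.01) = 2.05.
Fr₁ = 2.05 lies in the weak range.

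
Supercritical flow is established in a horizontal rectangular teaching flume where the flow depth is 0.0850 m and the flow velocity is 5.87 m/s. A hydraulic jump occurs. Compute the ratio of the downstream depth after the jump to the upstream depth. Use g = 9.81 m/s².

Fr₁ = V₁/√(g·y₁) = 5.87/√(9.81×0.0850) = 6.43.
By Bélanger, y₂/y₁ = ½[√(1 + 8Fr₁²) − 1] = ½[√331.6 − 1] = 8.60.

y₂/y₁ = 8.60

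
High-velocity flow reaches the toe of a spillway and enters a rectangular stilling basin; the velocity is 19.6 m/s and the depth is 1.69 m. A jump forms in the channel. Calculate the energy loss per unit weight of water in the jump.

ΔE = 10.1 m

Fr₁ = V₁/√(g·y₁) = 19.6/√(9.81×1.69) = 4.81.
From the momentum equation for a rectangular channel, y₂/y₁ = ½[√(1 + 8Fr₁²) − 1] = ½[√186.4 − 1] = 6.33.
y₂ = 6.33 × 1.69 = 10.7 m.
Head loss: ΔE = (y₂ − y₁)³/(4y₁y₂) = (10.7 − 1.69)³/(4×1.69×10.7) = 729/72.3 = 10.1 m.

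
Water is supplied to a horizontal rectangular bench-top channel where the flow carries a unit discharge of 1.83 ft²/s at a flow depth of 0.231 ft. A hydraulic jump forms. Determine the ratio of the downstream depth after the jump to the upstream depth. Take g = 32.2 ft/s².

y₂/y₁ = 3.64

V₁ = q/y₁ = 1.83/0.231 = 7.92 ft/s. Fr₁ = V₁/√(g·y₁) = 7.92/√(32.2×0.231) = 2.90.
Bélanger equation: y₂/y₁ = ½[√(1 + 8Fr₁²) − 1] = ½[√68.50 − 1] = 3.64.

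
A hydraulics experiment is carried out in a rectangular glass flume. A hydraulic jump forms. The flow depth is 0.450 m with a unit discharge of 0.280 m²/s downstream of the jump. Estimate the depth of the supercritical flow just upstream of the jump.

V₂ = q/y₂ = 0.280/0.450 = 0.622 m/s; Fr₂ = V₂/√(g·y₂) = 0.296.
From the momentum equation (using Fr₂), y₁/y₂ = ½[√(1 + 8Fr₂²) − 1] = ½[√1.702 − 1] = 0.152.
y₁ = 0.152 × 0.450 = 0.0685 m.

y₁ = 0.0685 m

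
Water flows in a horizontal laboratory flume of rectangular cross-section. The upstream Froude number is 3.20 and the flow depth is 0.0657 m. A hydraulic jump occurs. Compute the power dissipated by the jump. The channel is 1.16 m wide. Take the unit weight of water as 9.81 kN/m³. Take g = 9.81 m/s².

P = 0.222 kW

Fr₁ = 3.20 (given).
Bélanger equation: y₂/y₁ = ½[√(1 + 8Fr₁²) − 1] = ½[√82.92 − 1] = 4.05.
y₂ = 4.05 × 0.0657 = 0.266 m.
Head loss: ΔE = (y₂ − y₁)³/(4y₁y₂) = (0.266 − 0.0657)³/(4×0.0657×0.266) = 0.00807/0.0700 = 0.115 m.
V₁ = Fr₁·√(g·y₁) = 3.20×√(9.81×0.0657) = 2.57 m/s; q = V₁·y₁ = 0.169 m²/s. Q = q·b = 0.169 × 1.16 = 0.196 m³/s. P = γ·Q·ΔE = 9.81 × 0.196 × 0.115 = 0.222 kW.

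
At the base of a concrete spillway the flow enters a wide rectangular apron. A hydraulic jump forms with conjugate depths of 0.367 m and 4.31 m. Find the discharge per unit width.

For a rectangular channel the momentum equation gives q² = ½·g·y₁·y₂·(y₁ + y₂) = ½×9.81×0.367×4.31×4.68 = 36.3.
q = √36.3 = 6.02 m²/s.

q = 6.02 m²/s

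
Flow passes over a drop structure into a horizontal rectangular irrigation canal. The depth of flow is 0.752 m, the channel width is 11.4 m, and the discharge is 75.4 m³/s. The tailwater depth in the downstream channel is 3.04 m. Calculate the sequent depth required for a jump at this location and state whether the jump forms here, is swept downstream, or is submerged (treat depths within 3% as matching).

y₂ = 3.09 m; the jump forms here

q = Q/b = 75.4/11.4 = 6.61 m²/s; V₁ = q/y₁ = 8.80 m/s. Fr₁ = V₁/√(g·y₁) = 3.24.
Sequent-depth ratio: y₂/y₁ = ½[√(1 + 8Fr₁²) − 1] = ½[√84.89 − 1] = 4.11.
y₂ = 4.11 × 0.752 = 3.09 m.
Tailwater y_tw = 3.04 m: y_tw ≈ y₂, so the jump forms here.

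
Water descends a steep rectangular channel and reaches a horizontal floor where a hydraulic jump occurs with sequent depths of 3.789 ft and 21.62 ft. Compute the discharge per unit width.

q = 183.1 ft²/s

For a rectangular channel the momentum equation gives q² = ½·g·y₁·y₂·(y₁ + y₂) = ½×32.2×3.789×21.62×25.41 = 33511.
q = √33511 = 183.1 ft²/s.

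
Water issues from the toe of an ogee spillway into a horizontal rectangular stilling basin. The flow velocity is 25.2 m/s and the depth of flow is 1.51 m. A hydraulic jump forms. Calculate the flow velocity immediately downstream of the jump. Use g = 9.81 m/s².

V₂ = 2.87 m/s

Fr₁ = V₁/√(g·y₁) = 25.2/√(9.81×1.51) = 6.55.
Conjugate-depth relation: y₂/y₁ = ½[√(1 + 8Fr₁²) − 1] = ½[√344.0 − 1] = 8.77.
y₂ = 8.77 × 1.51 = 13.2 m.
q = V₁·y₁ = 25.2 × 1.51 = 38.1 m²/s.
V₂ = q/y₂ = 38.1/13.2 = 2.87 m/s.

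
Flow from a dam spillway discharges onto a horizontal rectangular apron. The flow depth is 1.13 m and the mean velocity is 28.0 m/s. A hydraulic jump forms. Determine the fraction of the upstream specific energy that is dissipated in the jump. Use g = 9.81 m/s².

Fr₁ = V₁/√(g·y₁) = 28.0/√(9.81×1.13) = 8.41.
Bélanger equation: y₂/y₁ = ½[√(1 + 8Fr₁²) − 1] = ½[√566.8 − 1] = 11.4.
y₂ = 11.4 × 1.13 = 12.9 m.
E₁ = y₁ + V₁²/2g = 41.1 m. ΔE = (y₂ − y₁)³/(4y₁y₂) = 27.9 m. ΔE/E₁ = 27.9/41.1 = 0.679.

ΔE/E₁ = 0.679 (67.9%)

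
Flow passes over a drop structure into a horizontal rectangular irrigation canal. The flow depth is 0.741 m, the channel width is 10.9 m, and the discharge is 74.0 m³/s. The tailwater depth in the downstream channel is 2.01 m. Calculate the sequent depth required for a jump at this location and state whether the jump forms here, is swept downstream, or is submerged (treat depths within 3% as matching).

y₂ = 3.21 m; the jump is swept downstream

q = Q/b = 74.0/10.9 = 6.79 m²/s; V₁ = q/y₁ = 9.16 m/s. Fr₁ = V₁/√(g·y₁) = 3.40.
From the momentum equation for a rectangular channel, y₂/y₁ = ½[√(1 + 8Fr₁²) − 1] = ½[√93.38 − 1] = 4.33.
y₂ = 4.33 × 0.741 = 3.21 m.
Tailwater y_tw = 2.01 m: y_tw < y₂, so the jump is swept downstream.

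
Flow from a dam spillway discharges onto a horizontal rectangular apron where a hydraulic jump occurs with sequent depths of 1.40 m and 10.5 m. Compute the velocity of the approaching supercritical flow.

V₁ = 20.9 m/s

For a rectangular channel the momentum equation gives q² = ½·g·y₁·y₂·(y₁ + y₂) = ½×9.81×1.40×10.5×11.9 = 858.
q = √858 = 29.3 m²/s.
V₁ = q/y₁ = 29.3/1.40 = 20.9 m/s.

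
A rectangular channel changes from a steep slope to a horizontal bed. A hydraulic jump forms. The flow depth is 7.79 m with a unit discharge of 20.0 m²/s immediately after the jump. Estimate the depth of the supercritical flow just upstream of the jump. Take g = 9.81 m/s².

V₂ = q/y₂ = 20.0/7.79 = 2.57 m/s; Fr₂ = V₂/√(g·y₂) = 0.294.
The Bélanger relation is symmetric: y₁/y₂ = ½[√(1 + 8Fr₂²) − 1] = ½[√1.690 − 1] = 0.150.
y₁ = 0.150 × 7.79 = 1.17 m.

y₁ = 1.17 m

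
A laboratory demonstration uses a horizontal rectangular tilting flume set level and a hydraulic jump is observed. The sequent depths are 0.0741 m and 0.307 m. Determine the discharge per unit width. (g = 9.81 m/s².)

q = 0.206 m²/s

For a rectangular channel the momentum equation gives q² = ½·g·y₁·y₂·(y₁ + y₂) = ½×9.81×0.0741×0.307×0.381 = 0.0425.
q = √0.0425 = 0.206 m²/s.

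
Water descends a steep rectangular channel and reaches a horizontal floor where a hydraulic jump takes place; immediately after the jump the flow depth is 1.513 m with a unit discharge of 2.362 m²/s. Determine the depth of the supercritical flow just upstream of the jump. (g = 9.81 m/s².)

y₁ = 0.3942 m

V₂ = q/y₂ = 2.362/1.513 = 1.561 m/s; Fr₂ = V₂/√(g·y₂) = 0.4052.
Applying the sequent-depth relation in reverse, y₁/y₂ = ½[√(1 + 8Fr₂²) − 1] = ½[√2.3136 − 1] = 0.2605.
y₁ = 0.2605 × 1.513 = 0.3942 m.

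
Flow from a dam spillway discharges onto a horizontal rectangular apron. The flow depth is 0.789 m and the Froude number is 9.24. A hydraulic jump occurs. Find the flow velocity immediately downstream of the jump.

Fr₁ = 9.24 (given).
By Bélanger, y₂/y₁ = ½[√(1 + 8Fr₁²) − 1] = ½[√684.0 − 1] = 12.6.
y₂ = 12.6 × 0.789 = 9.92 m.
V₁ = Fr₁·√(g·y₁) = 9.24×√(9.81×0.789) = 25.7 m/s; q = V₁·y₁ = 20.3 m²/s.
V₂ = q/y₂ = 20.3/9.92 = 2.04 m/s.

V₂ = 2.04 m/s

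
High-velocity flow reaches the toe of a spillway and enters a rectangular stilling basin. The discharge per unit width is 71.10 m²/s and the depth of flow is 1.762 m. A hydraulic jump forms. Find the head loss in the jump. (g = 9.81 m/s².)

V₁ = q/y₁ = 71.10/1.762 = 40.35 m/s. Fr₁ = V₁/√(g·y₁) = 40.35/√(9.81×1.762) = 9.706.
By Bélanger, y₂/y₁ = ½[√(1 + 8Fr₁²) − 1] = ½[√754.60 − 1] = 13.24.
y₂ = 13.24 × 1.762 = 23.32 m.
V₂ = q/y₂ = 71.10/23.32 = 3.049 m/s. E₁ = y₁ + V₁²/2g = 84.75 m; E₂ = y₂ + V₂²/2g = 23.79 m. ΔE = E₁ − E₂ = 60.96 m.

ΔE = 60.96 m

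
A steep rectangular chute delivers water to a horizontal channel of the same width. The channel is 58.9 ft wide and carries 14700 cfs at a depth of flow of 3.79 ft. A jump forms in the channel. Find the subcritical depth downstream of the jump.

y₂ = 30.1 ft

q = Q/b = 14700/58.9 = 250 ft²/s; V₁ = q/y₁ = 65.9 ft/s. Fr₁ = V₁/√(g·y₁) = 5.96.
Bélanger equation: y₂/y₁ = ½[√(1 + 8Fr₁²) − 1] = ½[√285.3 − 1] = 7.94.
y₂ = 7.94 × 3.79 = 30.1 ft.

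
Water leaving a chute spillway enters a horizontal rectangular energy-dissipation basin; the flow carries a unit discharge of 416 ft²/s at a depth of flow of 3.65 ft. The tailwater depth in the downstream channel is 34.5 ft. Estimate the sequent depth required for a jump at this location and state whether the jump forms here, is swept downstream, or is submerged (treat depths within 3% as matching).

y₂ = 52.5 ft; the jump is swept downstream

V₁ = q/y₁ = 416/3.65 = 114 ft/s. Fr₁ = V₁/√(g·y₁) = 114/√(32.2×3.65) = 10.5.
By Bélanger, y₂/y₁ = ½[√(1 + 8Fr₁²) − 1] = ½[√885.2 − 1] = 14.4.
y₂ = 14.4 × 3.65 = 52.5 ft.
Tailwater y_tw = 34.5 ft: y_tw < y₂, so the jump is swept downstream.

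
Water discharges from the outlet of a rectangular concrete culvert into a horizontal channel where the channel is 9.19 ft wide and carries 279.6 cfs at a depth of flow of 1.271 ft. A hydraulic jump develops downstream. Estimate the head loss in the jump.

ΔE = 3.665 ft

q = Q/b = 279.6/9.19 = 30.42 ft²/s; V₁ = q/y₁ = 23.94 ft/s. Fr₁ = V₁/√(g·y₁) = 3.742.
Conjugate-depth relation: y₂/y₁ = ½[√(1 + 8Fr₁²) − 1] = ½[√113.01 − 1] = 4.815.
y₂ = 4.815 × 1.271 = 6.120 ft.
V₂ = q/y₂ = 30.42/6.120 = 4.971 ft/s. E₁ = y₁ + V₁²/2g = 10.17 ft; E₂ = y₂ + V₂²/2g = 6.504 ft. ΔE = E₁ − E₂ = 3.665 ft.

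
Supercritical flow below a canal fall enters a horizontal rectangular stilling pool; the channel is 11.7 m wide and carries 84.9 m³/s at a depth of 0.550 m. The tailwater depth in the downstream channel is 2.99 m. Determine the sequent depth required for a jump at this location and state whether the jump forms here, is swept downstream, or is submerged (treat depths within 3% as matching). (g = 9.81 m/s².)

y₂ = 4.15 m; the jump is swept downstream

q = Q/b = 84.9/11.7 = 7.26 m²/s; V₁ = q/y₁ = 13.2 m/s. Fr₁ = V₁/√(g·y₁) = 5.68.
From the momentum equation for a rectangular channel, y₂/y₁ = ½[√(1 + 8Fr₁²) − 1] = ½[√259.1 − 1] = 7.55.
y₂ = 7.55 × 0.550 = 4.15 m.
Tailwater y_tw = 2.99 m: y_tw < y₂, so the jump is swept downstream.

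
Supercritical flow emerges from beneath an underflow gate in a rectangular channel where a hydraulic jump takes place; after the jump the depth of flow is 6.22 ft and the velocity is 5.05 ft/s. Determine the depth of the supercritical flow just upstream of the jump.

y₁ = 1.31 ft

Fr₂ = V₂/√(g·y₂) = 5.05/√(32.2×6.22) = 0.357.
From the momentum equation (using Fr₂), y₁/y₂ = ½[√(1 + 8Fr₂²) − 1] = ½[√2.019 − 1] = 0.210.
y₁ = 0.210 × 6.22 = 1.31 ft.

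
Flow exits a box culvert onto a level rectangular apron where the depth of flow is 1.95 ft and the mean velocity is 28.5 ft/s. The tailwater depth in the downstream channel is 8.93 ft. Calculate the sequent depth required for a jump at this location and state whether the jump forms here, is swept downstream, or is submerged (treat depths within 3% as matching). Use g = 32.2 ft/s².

Fr₁ = V₁/√(g·y₁) = 28.5/√(32.2×1.95) = 3.60.
Bélanger equation: y₂/y₁ = ½[√(1 + 8Fr₁²) − 1] = ½[√104.5 − 1] = 4.61.
y₂ = 4.61 × 1.95 = 8.99 ft.
Tailwater y_tw = 8.93 ft: y_tw ≈ y₂, so the jump forms here.

y₂ = 8.99 ft; the jump forms here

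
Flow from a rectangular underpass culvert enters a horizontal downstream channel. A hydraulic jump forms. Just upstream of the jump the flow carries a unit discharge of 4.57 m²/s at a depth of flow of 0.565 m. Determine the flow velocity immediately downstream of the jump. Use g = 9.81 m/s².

V₂ = 1.84 m/s

V₁ = q/y₁ = 4.57/0.565 = 8.09 m/s. Fr₁ = V₁/√(g·y₁) = 8.09/√(9.81×0.565) = 3.44.
Bélanger equation: y₂/y₁ = ½[√(1 + 8Fr₁²) − 1] = ½[√95.43 − 1] = 4.38.
y₂ = 4.38 × 0.565 = 2.48 m.
V₂ = q/y₂ = 4.57/2.48 = 1.84 m/s.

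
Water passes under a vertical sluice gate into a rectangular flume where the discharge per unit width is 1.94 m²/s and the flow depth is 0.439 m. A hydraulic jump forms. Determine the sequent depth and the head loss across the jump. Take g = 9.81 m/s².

y₂ = 1.12 m; ΔE = 0.161 m

V₁ = q/y₁ = 1.94/0.439 = 4.42 m/s. Fr₁ = V₁/√(g·y₁) = 4.42/√(9.81×0.439) = 2.13.
Sequent-depth ratio: y₂/y₁ = ½[√(1 + 8Fr₁²) − 1] = ½[√37.28 − 1] = 2.55.
y₂ = 2.55 × 0.439 = 1.12 m.
Head loss: ΔE = (y₂ − y₁)³/(4y₁y₂) = (1.12 − 0.439)³/(4×0.439×1.12) = 0.317/1.97 = 0.161 m.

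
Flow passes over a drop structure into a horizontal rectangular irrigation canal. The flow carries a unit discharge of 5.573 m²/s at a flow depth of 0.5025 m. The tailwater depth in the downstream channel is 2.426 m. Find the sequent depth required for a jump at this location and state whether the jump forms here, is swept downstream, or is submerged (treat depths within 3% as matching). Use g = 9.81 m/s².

y₂ = 3.307 m; the jump is swept downstream

V₁ = q/y₁ = 5.573/0.5025 = 11.09 m/s. Fr₁ = V₁/√(g·y₁) = 11.09/√(9.81×0.5025) = 4.995.
From the momentum equation for a rectangular channel, y₂/y₁ = ½[√(1 + 8Fr₁²) − 1] = ½[√200.61 − 1] = 6.582.
y₂ = 6.582 × 0.5025 = 3.307 m.
Tailwater y_tw = 2.426 m: y_tw < y₂, so the jump is swept downstream.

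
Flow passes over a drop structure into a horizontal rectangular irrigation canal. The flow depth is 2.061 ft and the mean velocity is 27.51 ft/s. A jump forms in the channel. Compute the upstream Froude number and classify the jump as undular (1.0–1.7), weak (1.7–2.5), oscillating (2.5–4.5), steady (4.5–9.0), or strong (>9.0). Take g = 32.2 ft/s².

Fr₁ = V₁/√(g·y₁) = 27.51/√(32.2×2.061) = 3.377.
Fr₁ = 3.377 lies in the oscillating range.

Fr₁ = 3.377; oscillating jump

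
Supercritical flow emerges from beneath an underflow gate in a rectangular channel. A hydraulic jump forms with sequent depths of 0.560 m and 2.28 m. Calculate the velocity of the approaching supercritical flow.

For a rectangular channel the momentum equation gives q² = ½·g·y₁·y₂·(y₁ + y₂) = ½×9.81×0.560×2.28×2.84 = 17.8.
q = √17.8 = 4.22 m²/s.
V₁ = q/y₁ = 4.22/0.560 = 7.53 m/s.

V₁ = 7.53 m/s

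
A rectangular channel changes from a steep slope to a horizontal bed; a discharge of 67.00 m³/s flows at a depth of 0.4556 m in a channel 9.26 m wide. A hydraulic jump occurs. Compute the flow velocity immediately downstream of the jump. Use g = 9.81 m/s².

q = Q/b = 67.00/9.26 = 7.235 m²/s; V₁ = q/y₁ = 15.88 m/s. Fr₁ = V₁/√(g·y₁) = 7.512.
Sequent-depth ratio: y₂/y₁ = ½[√(1 + 8Fr₁²) − 1] = ½[√452.44 − 1] = 10.14.
y₂ = 10.14 × 0.4556 = 4.618 m.
V₂ = q/y₂ = 7.235/4.618 = 1.567 m/s.

V₂ = 1.567 m/s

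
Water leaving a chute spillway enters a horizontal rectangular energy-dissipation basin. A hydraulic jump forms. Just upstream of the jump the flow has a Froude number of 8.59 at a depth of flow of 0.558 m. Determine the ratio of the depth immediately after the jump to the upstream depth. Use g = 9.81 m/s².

y₂/y₁ = 11.7

Fr₁ = 8.59 (given).
Sequent-depth ratio: y₂/y₁ = ½[√(1 + 8Fr₁²) − 1] = ½[√591.3 − 1] = 11.7.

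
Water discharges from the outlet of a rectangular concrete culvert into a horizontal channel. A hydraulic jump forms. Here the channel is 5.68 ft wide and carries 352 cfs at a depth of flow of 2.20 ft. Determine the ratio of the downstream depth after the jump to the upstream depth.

q = Q/b = 352/5.68 = 62.0 ft²/s; V₁ = q/y₁ = 28.2 ft/s. Fr₁ = V₁/√(g·y₁) = 3.35.
Sequent-depth ratio: y₂/y₁ = ½[√(1 + 8Fr₁²) − 1] = ½[√90.61 − 1] = 4.26.

y₂/y₁ = 4.26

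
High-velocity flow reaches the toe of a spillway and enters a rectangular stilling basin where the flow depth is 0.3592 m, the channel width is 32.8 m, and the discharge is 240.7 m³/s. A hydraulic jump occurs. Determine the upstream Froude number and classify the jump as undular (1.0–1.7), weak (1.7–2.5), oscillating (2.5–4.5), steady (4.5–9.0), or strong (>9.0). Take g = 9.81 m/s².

Fr₁ = 10.88; strong jump

q = Q/b = 240.7/32.8 = 7.338 m²/s; V₁ = q/y₁ = 20.43 m/s. Fr₁ = V₁/√(g·y₁) = 10.88.
Fr₁ = 10.88 lies in the strong range.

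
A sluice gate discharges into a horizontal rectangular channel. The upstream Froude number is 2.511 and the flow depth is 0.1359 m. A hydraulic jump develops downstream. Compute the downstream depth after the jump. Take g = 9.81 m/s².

y₂ = 0.4194 m

Fr₁ = 2.511 (given).
From the momentum equation for a rectangular channel, y₂/y₁ = ½[√(1 + 8Fr₁²) − 1] = ½[√51.441 − 1] = 3.086.
y₂ = 3.086 × 0.1359 = 0.4194 m.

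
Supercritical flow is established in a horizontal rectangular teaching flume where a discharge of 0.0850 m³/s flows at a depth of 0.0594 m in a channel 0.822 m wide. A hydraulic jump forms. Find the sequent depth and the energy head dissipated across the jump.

q = Q/b = 0.0850/0.822 = 0.103 m²/s; V₁ = q/y₁ = 1.74 m/s. Fr₁ = V₁/√(g·y₁) = 2.28.
Conjugate-depth relation: y₂/y₁ = ½[√(1 + 8Fr₁²) − 1] = ½[√42.61 − 1] = 2.76.
y₂ = 2.76 × 0.0594 = 0.164 m.
V₂ = q/y₂ = 0.103/0.164 = 0.630 m/s. E₁ = y₁ + V₁²/2g = 0.214 m; E₂ = y₂ + V₂²/2g = 0.184 m. ΔE = E₁ − E₂ = 0.0295 m.

y₂ = 0.164 m; ΔE = 0.0295 m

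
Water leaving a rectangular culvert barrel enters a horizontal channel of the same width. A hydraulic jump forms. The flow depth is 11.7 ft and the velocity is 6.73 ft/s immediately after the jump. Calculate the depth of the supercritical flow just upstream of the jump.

Fr₂ = V₂/√(g·y₂) = 6.73/√(32.2×11.7) = 0.347.
From the momentum equation (using Fr₂), y₁/y₂ = ½[√(1 + 8Fr₂²) − 1] = ½[√1.962 − 1] = 0.200.
y₁ = 0.200 × 11.7 = 2.34 ft.

y₁ = 2.34 ft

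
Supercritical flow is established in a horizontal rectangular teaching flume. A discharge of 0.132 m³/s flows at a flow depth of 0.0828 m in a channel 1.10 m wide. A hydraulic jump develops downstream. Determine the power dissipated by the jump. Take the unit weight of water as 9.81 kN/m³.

q = Q/b = 0.132/1.10 = 0.120 m²/s; V₁ = q/y₁ = 1.45 m/s. Fr₁ = V₁/√(g·y₁) = 1.61.
Bélanger equation: y₂/y₁ = ½[√(1 + 8Fr₁²) − 1] = ½[√21.69 − 1] = 1.83.
y₂ = 1.83 × 0.0828 = 0.151 m.
Head loss: ΔE = (y₂ − y₁)³/(4y₁y₂) = (0.151 − 0.0828)³/(4×0.0828×0.151) = 0.000323/0.0501 = 0.00644 m.
P = γ·Q·ΔE = 9.81 × 0.132 × 0.00644 = 0.00834 kW.

P = 0.00834 kW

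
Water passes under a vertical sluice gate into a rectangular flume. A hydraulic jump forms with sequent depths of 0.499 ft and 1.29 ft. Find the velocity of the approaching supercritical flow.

For a rectangular channel the momentum equation gives q² = ½·g·y₁·y₂·(y₁ + y₂) = ½×32.2×0.499×1.29×1.79 = 18.5.
q = √18.5 = 4.31 ft²/s.
V₁ = q/y₁ = 4.31/0.499 = 8.63 ft/s.

V₁ = 8.63 ft/s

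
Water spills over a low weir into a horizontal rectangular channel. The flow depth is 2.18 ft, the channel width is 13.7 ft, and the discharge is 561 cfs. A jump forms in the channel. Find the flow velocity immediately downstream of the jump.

q = Q/b = 561/13.7 = 40.9 ft²/s; V₁ = q/y₁ = 18.8 ft/s. Fr₁ = V₁/√(g·y₁) = 2.24.
Conjugate-depth relation: y₂/y₁ = ½[√(1 + 8Fr₁²) − 1] = ½[√41.21 − 1] = 2.71.
y₂ = 2.71 × 2.18 = 5.91 ft.
V₂ = q/y₂ = 40.9/5.91 = 6.93 ft/s.

V₂ = 6.93 ft/s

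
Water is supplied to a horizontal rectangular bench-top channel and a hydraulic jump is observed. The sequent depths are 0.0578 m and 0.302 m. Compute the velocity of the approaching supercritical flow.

V₁ = 3.04 m/s

For a rectangular channel the momentum equation gives q² = ½·g·y₁·y₂·(y₁ + y₂) = ½×9.81×0.0578×0.302×0.360 = 0.0308.
q = √0.0308 = 0.176 m²/s.
V₁ = q/y₁ = 0.176/0.0578 = 3.04 m/s.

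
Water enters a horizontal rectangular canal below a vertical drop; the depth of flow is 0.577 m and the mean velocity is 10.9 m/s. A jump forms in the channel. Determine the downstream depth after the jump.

Fr₁ = V₁/√(g·y₁) = 10.9/√(9.81×0.577) = 4.58.
By Bélanger, y₂/y₁ = ½[√(1 + 8Fr₁²) − 1] = ½[√168.9 − 1] = 6.00.
y₂ = 6.00 × 0.577 = 3.46 m.

y₂ = 3.46 m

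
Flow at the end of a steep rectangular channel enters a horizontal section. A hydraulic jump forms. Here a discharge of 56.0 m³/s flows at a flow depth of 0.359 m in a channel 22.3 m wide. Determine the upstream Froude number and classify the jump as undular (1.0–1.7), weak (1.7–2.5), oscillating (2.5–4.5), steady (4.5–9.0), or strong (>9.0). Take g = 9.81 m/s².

q = Q/b = 56.0/22.3 = 2.51 m²/s; V₁ = q/y₁ = 7.00 m/s. Fr₁ = V₁/√(g·y₁) = 3.73.
Fr₁ = 3.73 lies in the oscillating range.

Fr₁ = 3.73; oscillating jump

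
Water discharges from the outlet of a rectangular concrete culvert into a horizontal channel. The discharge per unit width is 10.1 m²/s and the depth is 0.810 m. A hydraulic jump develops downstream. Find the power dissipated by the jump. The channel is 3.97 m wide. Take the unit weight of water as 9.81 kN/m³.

V₁ = q/y₁ = 10.1/0.810 = 12.5 m/s. Fr₁ = V₁/√(g·y₁) = 12.5/√(9.81×0.810) = 4.42.
Bélanger equation: y₂/y₁ = ½[√(1 + 8Fr₁²) − 1] = ½[√157.5 − 1] = 5.78.
y₂ = 5.78 × 0.810 = 4.68 m.
V₂ = q/y₂ = 10.1/4.68 = 2.16 m/s. E₁ = y₁ + V₁²/2g = 8.73 m; E₂ = y₂ + V₂²/2g = 4.92 m. ΔE = E₁ − E₂ = 3.82 m.
Q = q·b = 10.1 × 3.97 = 40.1 m³/s. P = γ·Q·ΔE = 9.81 × 40.1 × 3.82 = 1502 kW.

P = 1502 kW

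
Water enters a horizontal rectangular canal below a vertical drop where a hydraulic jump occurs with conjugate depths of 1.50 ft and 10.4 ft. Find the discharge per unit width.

q = 54.7 ft²/s

For a rectangular channel the momentum equation gives q² = ½·g·y₁·y₂·(y₁ + y₂) = ½×32.2×1.50×10.4×11.9 = 2989.
q = √2989 = 54.7 ft²/s.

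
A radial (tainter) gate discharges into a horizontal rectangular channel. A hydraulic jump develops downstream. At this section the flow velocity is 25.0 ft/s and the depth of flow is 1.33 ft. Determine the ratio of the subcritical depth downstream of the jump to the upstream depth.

y₂/y₁ = 4.93

Fr₁ = V₁/√(g·y₁) = 25.0/√(32.2×1.33) = 3.82.
Bélanger equation: y₂/y₁ = ½[√(1 + 8Fr₁²) − 1] = ½[√117.8 − 1] = 4.93.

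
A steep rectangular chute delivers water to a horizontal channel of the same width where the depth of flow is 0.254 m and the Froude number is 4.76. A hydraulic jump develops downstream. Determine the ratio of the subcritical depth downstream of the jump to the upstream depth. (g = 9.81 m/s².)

y₂/y₁ = 6.25

Fr₁ = 4.76 (given).
Sequent-depth ratio: y₂/y₁ = ½[√(1 + 8Fr₁²) − 1] = ½[√182.3 − 1] = 6.25.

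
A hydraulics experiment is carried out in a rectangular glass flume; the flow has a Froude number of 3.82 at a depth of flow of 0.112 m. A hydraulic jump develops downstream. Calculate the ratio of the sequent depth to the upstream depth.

y₂/y₁ = 4.93

Fr₁ = 3.82 (given).
By Bélanger, y₂/y₁ = ½[√(1 + 8Fr₁²) − 1] = ½[√117.7 − 1] = 4.93.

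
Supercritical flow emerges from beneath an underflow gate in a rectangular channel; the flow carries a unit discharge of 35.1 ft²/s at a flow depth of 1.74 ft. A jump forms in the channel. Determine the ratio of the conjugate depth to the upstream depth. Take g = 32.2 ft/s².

V₁ = q/y₁ = 35.1/1.74 = 20.2 ft/s. Fr₁ = V₁/√(g·y₁) = 20.2/√(32.2×1.74) = 2.69.
Bélanger equation: y₂/y₁ = ½[√(1 + 8Fr₁²) − 1] = ½[√59.10 − 1] = 3.34.

y₂/y₁ = 3.34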